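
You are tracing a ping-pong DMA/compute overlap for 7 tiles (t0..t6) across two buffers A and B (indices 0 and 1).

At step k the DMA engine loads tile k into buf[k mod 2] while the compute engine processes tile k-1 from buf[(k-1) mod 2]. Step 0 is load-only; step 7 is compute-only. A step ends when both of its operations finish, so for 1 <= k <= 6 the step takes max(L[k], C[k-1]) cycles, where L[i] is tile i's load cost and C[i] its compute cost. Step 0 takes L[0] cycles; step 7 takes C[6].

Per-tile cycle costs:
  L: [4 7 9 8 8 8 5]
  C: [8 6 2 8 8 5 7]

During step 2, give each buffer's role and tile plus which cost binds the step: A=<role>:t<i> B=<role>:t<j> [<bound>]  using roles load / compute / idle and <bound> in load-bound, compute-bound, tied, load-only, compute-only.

  0. 4=4c; end=4; A:t0 B:-
  1. max(7,8)=8c; end=12; A:t0 B:t1
  2. max(9,6)=9c; end=21; A:t2 B:t1
  3. max(8,2)=8c; end=29; A:t2 B:t3
  4. max(8,8)=8c; end=37; A:t4 B:t3
  5. max(8,8)=8c; end=45; A:t4 B:t5
  6. max(5,5)=5c; end=50; A:t6 B:t5
  7. 7=7c; end=57; A:t6 B:t5

step 2: A=load:t2 B=compute:t1 [load-bound]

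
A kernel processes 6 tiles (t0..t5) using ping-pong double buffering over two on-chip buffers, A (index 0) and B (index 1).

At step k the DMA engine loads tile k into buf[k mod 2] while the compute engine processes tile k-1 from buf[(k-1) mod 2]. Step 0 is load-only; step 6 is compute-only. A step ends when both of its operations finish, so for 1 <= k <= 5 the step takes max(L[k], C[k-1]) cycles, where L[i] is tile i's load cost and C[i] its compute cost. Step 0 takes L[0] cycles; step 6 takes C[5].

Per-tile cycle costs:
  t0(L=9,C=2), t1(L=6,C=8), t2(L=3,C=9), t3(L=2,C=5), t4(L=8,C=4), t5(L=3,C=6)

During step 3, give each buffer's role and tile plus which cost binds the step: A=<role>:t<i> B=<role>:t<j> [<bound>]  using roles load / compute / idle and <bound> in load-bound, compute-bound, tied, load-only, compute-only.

step 0: L[0]=9 → dur=9, Σ=9 | A=load:t0 B=idle [load-only]
step 1: L[1]=6 C[0]=2 → dur=6, Σ=15 | A=compute:t0 B=load:t1 [load-bound]
step 2: L[2]=3 C[1]=8 → dur=8, Σ=23 | A=load:t2 B=compute:t1 [compute-bound]
step 3: L[3]=2 C[2]=9 → dur=9, Σ=32 | A=compute:t2 B=load:t3 [compute-bound]
step 4: L[4]=8 C[3]=5 → dur=8, Σ=40 | A=load:t4 B=compute:t3 [load-bound]
step 5: L[5]=3 C[4]=4 → dur=4, Σ=44 | A=compute:t4 B=load:t5 [compute-bound]
step 6: C[5]=6 → dur=6, Σ=50 | A=idle B=compute:t5 [compute-only]

step 3: A=compute:t2 B=load:t3 [compute-bound]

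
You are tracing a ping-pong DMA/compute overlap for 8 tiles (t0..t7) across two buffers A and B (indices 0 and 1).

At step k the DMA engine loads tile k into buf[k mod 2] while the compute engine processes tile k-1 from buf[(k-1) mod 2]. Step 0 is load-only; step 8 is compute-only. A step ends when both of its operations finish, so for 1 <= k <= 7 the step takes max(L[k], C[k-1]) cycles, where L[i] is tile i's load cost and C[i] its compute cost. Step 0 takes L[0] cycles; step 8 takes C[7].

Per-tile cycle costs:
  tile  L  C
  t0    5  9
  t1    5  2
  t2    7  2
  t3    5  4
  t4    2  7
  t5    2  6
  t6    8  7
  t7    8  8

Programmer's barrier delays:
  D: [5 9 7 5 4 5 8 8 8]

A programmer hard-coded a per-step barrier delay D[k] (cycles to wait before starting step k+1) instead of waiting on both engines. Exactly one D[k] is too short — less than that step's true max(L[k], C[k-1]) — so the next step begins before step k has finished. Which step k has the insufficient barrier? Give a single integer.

hazard at step 5

k=0 barrier L[0]=5→5c, D[0]=5 ok
k=1 barrier max(L[1]=5,C[0]=9)→9c, D[1]=9 ok
k=2 barrier max(L[2]=7,C[1]=2)→7c, D[2]=7 ok
k=3 barrier max(L[3]=5,C[2]=2)→5c, D[3]=5 ok
k=4 barrier max(L[4]=2,C[3]=4)→4c, D[4]=4 ok
k=5 barrier max(L[5]=2,C[4]=7)→7c, D[5]=5 SHORT
k=6 barrier max(L[6]=8,C[5]=6)→8c, D[6]=8 ok
k=7 barrier max(L[7]=8,C[6]=7)→8c, D[7]=8 ok
k=8 barrier C[7]=8→8c, D[8]=8 ok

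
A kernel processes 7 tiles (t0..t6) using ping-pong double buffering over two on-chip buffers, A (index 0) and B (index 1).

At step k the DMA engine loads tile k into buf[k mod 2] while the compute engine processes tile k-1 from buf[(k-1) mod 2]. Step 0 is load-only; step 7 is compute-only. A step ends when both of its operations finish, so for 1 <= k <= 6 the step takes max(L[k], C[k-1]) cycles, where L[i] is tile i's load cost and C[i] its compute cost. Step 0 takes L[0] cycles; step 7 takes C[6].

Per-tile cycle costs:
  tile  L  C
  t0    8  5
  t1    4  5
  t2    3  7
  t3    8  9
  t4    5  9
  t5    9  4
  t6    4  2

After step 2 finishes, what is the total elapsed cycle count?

  0. 8=8c; end=8; A:t0 B:-
  1. max(4,5)=5c; end=13; A:t0 B:t1
  2. max(3,5)=5c; end=18; A:t2 B:t1
  3. max(8,7)=8c; end=26; A:t2 B:t3
  4. max(5,9)=9c; end=35; A:t4 B:t3
  5. max(9,9)=9c; end=44; A:t4 B:t5
  6. max(4,4)=4c; end=48; A:t6 B:t5
  7. 2=2c; end=50; A:t6 B:t5

end_cycle[2] = 18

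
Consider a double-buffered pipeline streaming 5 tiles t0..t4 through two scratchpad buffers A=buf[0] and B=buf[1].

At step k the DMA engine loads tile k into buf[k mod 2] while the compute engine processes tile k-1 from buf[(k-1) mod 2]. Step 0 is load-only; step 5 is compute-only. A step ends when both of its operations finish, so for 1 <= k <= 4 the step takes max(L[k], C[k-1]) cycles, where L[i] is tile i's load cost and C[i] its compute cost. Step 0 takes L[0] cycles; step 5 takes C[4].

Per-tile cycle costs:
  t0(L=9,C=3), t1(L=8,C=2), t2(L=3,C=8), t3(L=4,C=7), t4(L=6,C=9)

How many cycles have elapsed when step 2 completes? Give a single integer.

  0. 9=9c; end=9; A:t0 B:-
  1. max(8,3)=8c; end=17; A:t0 B:t1
  2. max(3,2)=3c; end=20; A:t2 B:t1
  3. max(4,8)=8c; end=28; A:t2 B:t3
  4. max(6,7)=7c; end=35; A:t4 B:t3
  5. 9=9c; end=44; A:t4 B:t3

end_cycle[2] = 20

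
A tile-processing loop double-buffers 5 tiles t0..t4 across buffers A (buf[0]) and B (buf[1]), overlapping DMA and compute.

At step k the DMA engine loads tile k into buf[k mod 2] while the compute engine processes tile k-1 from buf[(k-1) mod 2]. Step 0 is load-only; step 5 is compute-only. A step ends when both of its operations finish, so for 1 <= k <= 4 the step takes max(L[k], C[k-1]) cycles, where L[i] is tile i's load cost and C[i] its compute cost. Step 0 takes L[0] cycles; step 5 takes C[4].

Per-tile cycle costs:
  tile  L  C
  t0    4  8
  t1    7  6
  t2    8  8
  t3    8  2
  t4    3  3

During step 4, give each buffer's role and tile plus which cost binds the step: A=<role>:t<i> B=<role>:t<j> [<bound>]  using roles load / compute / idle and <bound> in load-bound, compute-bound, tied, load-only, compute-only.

step 0: L[0]=4 → dur=4, Σ=4 | A=load:t0 B=idle [load-only]
step 1: L[1]=7 C[0]=8 → dur=8, Σ=12 | A=compute:t0 B=load:t1 [compute-bound]
step 2: L[2]=8 C[1]=6 → dur=8, Σ=20 | A=load:t2 B=compute:t1 [load-bound]
step 3: L[3]=8 C[2]=8 → dur=8, Σ=28 | A=compute:t2 B=load:t3 [tied]
step 4: L[4]=3 C[3]=2 → dur=3, Σ=31 | A=load:t4 B=compute:t3 [load-bound]
step 5: C[4]=3 → dur=3, Σ=34 | A=compute:t4 B=idle [compute-only]

step 4: A=load:t4 B=compute:t3 [load-bound]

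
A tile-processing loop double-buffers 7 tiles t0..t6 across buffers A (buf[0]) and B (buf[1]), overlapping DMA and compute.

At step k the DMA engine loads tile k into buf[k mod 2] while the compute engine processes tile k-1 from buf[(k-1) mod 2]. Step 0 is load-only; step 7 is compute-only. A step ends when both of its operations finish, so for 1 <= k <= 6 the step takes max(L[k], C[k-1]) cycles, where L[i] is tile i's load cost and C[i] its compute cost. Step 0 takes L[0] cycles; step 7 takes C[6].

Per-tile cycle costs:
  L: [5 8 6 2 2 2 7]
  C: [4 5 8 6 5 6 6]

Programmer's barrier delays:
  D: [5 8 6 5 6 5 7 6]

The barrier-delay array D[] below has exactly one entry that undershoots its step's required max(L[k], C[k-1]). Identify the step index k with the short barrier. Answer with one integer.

k=0 barrier L[0]=5→5c, D[0]=5 ok
k=1 barrier max(L[1]=8,C[0]=4)→8c, D[1]=8 ok
k=2 barrier max(L[2]=6,C[1]=5)→6c, D[2]=6 ok
k=3 barrier max(L[3]=2,C[2]=8)→8c, D[3]=5 SHORT
k=4 barrier max(L[4]=2,C[3]=6)→6c, D[4]=6 ok
k=5 barrier max(L[5]=2,C[4]=5)→5c, D[5]=5 ok
k=6 barrier max(L[6]=7,C[5]=6)→7c, D[6]=7 ok
k=7 barrier C[6]=6→6c, D[7]=6 ok

hazard at step 3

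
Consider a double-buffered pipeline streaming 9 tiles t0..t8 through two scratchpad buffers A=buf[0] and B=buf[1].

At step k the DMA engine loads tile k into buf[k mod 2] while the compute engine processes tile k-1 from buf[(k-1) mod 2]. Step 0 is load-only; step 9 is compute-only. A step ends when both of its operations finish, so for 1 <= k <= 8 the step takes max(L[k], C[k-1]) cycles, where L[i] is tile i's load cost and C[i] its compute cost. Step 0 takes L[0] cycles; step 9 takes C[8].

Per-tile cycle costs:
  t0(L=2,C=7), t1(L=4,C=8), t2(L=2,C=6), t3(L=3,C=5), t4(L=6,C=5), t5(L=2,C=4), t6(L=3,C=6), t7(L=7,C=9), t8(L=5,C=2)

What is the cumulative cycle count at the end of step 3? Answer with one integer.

end_cycle[3] = 23

step 0: L[0]=2 → dur=2, Σ=2 | A=load:t0 B=idle [load-only]
step 1: L[1]=4 C[0]=7 → dur=7, Σ=9 | A=compute:t0 B=load:t1 [compute-bound]
step 2: L[2]=2 C[1]=8 → dur=8, Σ=17 | A=load:t2 B=compute:t1 [compute-bound]
step 3: L[3]=3 C[2]=6 → dur=6, Σ=23 | A=compute:t2 B=load:t3 [compute-bound]
step 4: L[4]=6 C[3]=5 → dur=6, Σ=29 | A=load:t4 B=compute:t3 [load-bound]
step 5: L[5]=2 C[4]=5 → dur=5, Σ=34 | A=compute:t4 B=load:t5 [compute-bound]
step 6: L[6]=3 C[5]=4 → dur=4, Σ=38 | A=load:t6 B=compute:t5 [compute-bound]
step 7: L[7]=7 C[6]=6 → dur=7, Σ=45 | A=compute:t6 B=load:t7 [load-bound]
step 8: L[8]=5 C[7]=9 → dur=9, Σ=54 | A=load:t8 B=compute:t7 [compute-bound]
step 9: C[8]=2 → dur=2, Σ=56 | A=compute:t8 B=idle [compute-only]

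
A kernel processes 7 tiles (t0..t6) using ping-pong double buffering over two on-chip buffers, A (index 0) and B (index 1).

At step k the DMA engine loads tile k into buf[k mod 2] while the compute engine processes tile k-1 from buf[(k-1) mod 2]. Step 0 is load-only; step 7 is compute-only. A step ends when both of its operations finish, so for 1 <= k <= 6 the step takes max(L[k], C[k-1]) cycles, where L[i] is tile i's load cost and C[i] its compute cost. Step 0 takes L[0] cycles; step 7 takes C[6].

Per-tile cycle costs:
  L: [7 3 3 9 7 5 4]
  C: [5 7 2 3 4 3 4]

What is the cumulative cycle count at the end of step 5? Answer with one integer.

end_cycle[5] = 40

step 0: L[0]=7 → dur=7, Σ=7 | A=load:t0 B=idle [load-only]
step 1: L[1]=3 C[0]=5 → dur=5, Σ=12 | A=compute:t0 B=load:t1 [compute-bound]
step 2: L[2]=3 C[1]=7 → dur=7, Σ=19 | A=load:t2 B=compute:t1 [compute-bound]
step 3: L[3]=9 C[2]=2 → dur=9, Σ=28 | A=compute:t2 B=load:t3 [load-bound]
step 4: L[4]=7 C[3]=3 → dur=7, Σ=35 | A=load:t4 B=compute:t3 [load-bound]
step 5: L[5]=5 C[4]=4 → dur=5, Σ=40 | A=compute:t4 B=load:t5 [load-bound]
step 6: L[6]=4 C[5]=3 → dur=4, Σ=44 | A=load:t6 B=compute:t5 [load-bound]
step 7: C[6]=4 → dur=4, Σ=48 | A=compute:t6 B=idle [compute-only]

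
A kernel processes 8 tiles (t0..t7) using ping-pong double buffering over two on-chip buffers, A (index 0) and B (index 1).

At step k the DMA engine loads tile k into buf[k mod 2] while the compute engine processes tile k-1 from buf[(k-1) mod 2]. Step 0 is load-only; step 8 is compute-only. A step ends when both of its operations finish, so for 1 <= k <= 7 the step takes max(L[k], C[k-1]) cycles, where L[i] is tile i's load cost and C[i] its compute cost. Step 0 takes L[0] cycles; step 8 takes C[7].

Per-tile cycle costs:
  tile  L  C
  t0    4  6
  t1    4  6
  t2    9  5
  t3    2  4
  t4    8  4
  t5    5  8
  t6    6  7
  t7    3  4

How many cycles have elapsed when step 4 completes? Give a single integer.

k=0 load=t0/4c comp=- wait=4 total=4
k=1 load=t1/4c comp=t0/6c wait=6 total=10
k=2 load=t2/9c comp=t1/6c wait=9 total=19
k=3 load=t3/2c comp=t2/5c wait=5 total=24
k=4 load=t4/8c comp=t3/4c wait=8 total=32
k=5 load=t5/5c comp=t4/4c wait=5 total=37
k=6 load=t6/6c comp=t5/8c wait=8 total=45
k=7 load=t7/3c comp=t6/7c wait=7 total=52
k=8 load=- comp=t7/4c wait=4 total=56

end_cycle[4] = 32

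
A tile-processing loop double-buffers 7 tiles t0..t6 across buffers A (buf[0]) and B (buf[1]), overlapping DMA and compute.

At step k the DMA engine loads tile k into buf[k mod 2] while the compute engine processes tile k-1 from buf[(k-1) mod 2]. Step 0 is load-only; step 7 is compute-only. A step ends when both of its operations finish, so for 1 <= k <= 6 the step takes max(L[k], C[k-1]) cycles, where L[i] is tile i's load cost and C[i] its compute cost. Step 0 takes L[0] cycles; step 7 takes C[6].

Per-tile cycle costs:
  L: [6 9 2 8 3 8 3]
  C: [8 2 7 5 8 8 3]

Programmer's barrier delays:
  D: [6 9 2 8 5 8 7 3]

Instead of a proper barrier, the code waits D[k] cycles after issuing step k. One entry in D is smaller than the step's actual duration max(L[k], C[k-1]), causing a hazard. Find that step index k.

step 0: need L[0]=6 = 6; D[0]=6 ok
step 1: need max(L[1]=9,C[0]=8) = 9; D[1]=9 ok
step 2: need max(L[2]=2,C[1]=2) = 2; D[2]=2 ok
step 3: need max(L[3]=8,C[2]=7) = 8; D[3]=8 ok
step 4: need max(L[4]=3,C[3]=5) = 5; D[4]=5 ok
step 5: need max(L[5]=8,C[4]=8) = 8; D[5]=8 ok
step 6: need max(L[6]=3,C[5]=8) = 8; D[6]=7 SHORT
step 7: need C[6]=3 = 3; D[7]=3 ok

hazard at step 6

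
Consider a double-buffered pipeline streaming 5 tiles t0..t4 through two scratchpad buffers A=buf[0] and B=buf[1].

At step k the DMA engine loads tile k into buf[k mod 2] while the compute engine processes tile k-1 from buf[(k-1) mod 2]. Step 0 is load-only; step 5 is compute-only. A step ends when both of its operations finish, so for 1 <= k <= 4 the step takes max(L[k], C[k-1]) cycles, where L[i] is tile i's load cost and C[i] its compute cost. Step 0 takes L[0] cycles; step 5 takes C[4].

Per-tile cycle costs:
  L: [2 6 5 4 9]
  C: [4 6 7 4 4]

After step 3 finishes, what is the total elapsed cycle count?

end_cycle[3] = 21

step 0: L[0]=2 → dur=2, Σ=2 | A=load:t0 B=idle [load-only]
step 1: L[1]=6 C[0]=4 → dur=6, Σ=8 | A=compute:t0 B=load:t1 [load-bound]
step 2: L[2]=5 C[1]=6 → dur=6, Σ=14 | A=load:t2 B=compute:t1 [compute-bound]
step 3: L[3]=4 C[2]=7 → dur=7, Σ=21 | A=compute:t2 B=load:t3 [compute-bound]
step 4: L[4]=9 C[3]=4 → dur=9, Σ=30 | A=load:t4 B=compute:t3 [load-bound]
step 5: C[4]=4 → dur=4, Σ=34 | A=compute:t4 B=idle [compute-only]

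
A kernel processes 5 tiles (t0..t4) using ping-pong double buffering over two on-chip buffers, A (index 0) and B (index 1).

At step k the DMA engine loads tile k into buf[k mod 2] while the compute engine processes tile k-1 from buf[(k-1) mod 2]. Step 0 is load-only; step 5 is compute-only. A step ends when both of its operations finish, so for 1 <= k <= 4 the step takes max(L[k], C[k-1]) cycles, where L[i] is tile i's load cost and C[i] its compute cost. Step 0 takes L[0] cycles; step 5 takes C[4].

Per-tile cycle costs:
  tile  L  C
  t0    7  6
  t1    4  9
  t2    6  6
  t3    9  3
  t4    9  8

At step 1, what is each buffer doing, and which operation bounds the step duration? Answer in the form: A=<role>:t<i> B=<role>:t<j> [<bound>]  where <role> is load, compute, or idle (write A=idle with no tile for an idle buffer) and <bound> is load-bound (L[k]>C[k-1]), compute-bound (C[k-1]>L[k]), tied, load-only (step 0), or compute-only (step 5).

step 1: A=compute:t0 B=load:t1 [compute-bound]

k=0 load=t0/7c comp=- wait=7 total=7
k=1 load=t1/4c comp=t0/6c wait=6 total=13
k=2 load=t2/6c comp=t1/9c wait=9 total=22
k=3 load=t3/9c comp=t2/6c wait=9 total=31
k=4 load=t4/9c comp=t3/3c wait=9 total=40
k=5 load=- comp=t4/8c wait=8 total=48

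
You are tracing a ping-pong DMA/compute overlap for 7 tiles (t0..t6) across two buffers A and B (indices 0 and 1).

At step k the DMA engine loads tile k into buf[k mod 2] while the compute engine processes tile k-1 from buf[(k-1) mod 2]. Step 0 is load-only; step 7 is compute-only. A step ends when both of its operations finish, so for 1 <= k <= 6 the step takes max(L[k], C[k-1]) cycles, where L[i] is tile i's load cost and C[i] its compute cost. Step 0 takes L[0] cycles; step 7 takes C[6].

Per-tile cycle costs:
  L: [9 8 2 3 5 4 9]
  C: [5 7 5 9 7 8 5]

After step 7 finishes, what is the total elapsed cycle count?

k=0 load=t0/9c comp=- wait=9 total=9
k=1 load=t1/8c comp=t0/5c wait=8 total=17
k=2 load=t2/2c comp=t1/7c wait=7 total=24
k=3 load=t3/3c comp=t2/5c wait=5 total=29
k=4 load=t4/5c comp=t3/9c wait=9 total=38
k=5 load=t5/4c comp=t4/7c wait=7 total=45
k=6 load=t6/9c comp=t5/8c wait=9 total=54
k=7 load=- comp=t6/5c wait=5 total=59

end_cycle[7] = 59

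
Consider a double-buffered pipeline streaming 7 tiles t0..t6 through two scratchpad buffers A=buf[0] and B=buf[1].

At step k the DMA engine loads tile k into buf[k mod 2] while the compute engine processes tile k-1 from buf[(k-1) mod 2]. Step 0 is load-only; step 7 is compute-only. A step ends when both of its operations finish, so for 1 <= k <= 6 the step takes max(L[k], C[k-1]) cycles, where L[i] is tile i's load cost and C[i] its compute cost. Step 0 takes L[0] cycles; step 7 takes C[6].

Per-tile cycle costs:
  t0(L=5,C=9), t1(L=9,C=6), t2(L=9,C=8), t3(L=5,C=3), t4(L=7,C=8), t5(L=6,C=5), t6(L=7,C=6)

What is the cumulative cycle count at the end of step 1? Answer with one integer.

end_cycle[1] = 14

step 0: L[0]=5 → dur=5, Σ=5 | A=load:t0 B=idle [load-only]
step 1: L[1]=9 C[0]=9 → dur=9, Σ=14 | A=compute:t0 B=load:t1 [tied]
step 2: L[2]=9 C[1]=6 → dur=9, Σ=23 | A=load:t2 B=compute:t1 [load-bound]
step 3: L[3]=5 C[2]=8 → dur=8, Σ=31 | A=compute:t2 B=load:t3 [compute-bound]
step 4: L[4]=7 C[3]=3 → dur=7, Σ=38 | A=load:t4 B=compute:t3 [load-bound]
step 5: L[5]=6 C[4]=8 → dur=8, Σ=46 | A=compute:t4 B=load:t5 [compute-bound]
step 6: L[6]=7 C[5]=5 → dur=7, Σ=53 | A=load:t6 B=compute:t5 [load-bound]
step 7: C[6]=6 → dur=6, Σ=59 | A=compute:t6 B=idle [compute-only]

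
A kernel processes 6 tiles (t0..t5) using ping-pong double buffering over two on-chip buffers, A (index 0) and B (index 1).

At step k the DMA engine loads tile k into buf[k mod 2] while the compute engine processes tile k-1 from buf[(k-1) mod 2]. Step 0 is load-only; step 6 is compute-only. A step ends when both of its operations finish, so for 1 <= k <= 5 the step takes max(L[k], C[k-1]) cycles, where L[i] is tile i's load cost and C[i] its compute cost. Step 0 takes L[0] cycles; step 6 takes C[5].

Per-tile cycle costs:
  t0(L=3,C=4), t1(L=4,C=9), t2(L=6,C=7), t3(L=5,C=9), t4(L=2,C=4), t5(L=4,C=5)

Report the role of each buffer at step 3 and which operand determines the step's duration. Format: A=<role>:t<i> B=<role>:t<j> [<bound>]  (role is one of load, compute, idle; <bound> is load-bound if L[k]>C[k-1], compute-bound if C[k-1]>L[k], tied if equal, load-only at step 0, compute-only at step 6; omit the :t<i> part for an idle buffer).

step 3: A=compute:t2 B=load:t3 [compute-bound]

k=0 load=t0/3c comp=- wait=3 total=3
k=1 load=t1/4c comp=t0/4c wait=4 total=7
k=2 load=t2/6c comp=t1/9c wait=9 total=16
k=3 load=t3/5c comp=t2/7c wait=7 total=23
k=4 load=t4/2c comp=t3/9c wait=9 total=32
k=5 load=t5/4c comp=t4/4c wait=4 total=36
k=6 load=- comp=t5/5c wait=5 total=41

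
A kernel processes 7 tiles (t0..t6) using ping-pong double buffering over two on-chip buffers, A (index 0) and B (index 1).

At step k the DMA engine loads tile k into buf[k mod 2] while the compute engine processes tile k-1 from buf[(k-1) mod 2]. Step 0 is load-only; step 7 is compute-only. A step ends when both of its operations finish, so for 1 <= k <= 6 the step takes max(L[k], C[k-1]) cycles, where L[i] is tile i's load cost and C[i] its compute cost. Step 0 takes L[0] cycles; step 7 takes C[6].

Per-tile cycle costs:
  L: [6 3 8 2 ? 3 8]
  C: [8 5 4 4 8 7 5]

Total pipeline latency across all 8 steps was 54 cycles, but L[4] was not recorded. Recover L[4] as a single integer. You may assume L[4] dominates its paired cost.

L[4] = 7

step 0: dur = L[0]=6 = 6
step 1: dur = max(L[1]=3, C[0]=8) = 8
step 2: dur = max(L[2]=8, C[1]=5) = 8
step 3: dur = max(L[3]=2, C[2]=4) = 4
step 4: dur = max(L[4]=?, C[3]=4) = L[4]  (unknown; binding)
step 5: dur = max(L[5]=3, C[4]=8) = 8
step 6: dur = max(L[6]=8, C[5]=7) = 8
step 7: dur = C[6]=5 = 5
sum of known step durations = 47
dur[4] = total - known = 54 - 47 = 7
L[4] is the binding max in step 4, so L[4] = dur[4] = 7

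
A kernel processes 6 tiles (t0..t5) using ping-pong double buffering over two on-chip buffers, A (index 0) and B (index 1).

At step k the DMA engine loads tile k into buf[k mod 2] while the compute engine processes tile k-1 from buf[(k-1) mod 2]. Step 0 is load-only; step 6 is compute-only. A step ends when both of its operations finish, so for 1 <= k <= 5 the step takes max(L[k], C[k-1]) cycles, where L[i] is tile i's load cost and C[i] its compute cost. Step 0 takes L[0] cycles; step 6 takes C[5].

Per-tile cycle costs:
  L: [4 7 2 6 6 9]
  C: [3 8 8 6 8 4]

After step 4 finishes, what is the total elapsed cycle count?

step 0: L[0]=4 → dur=4, Σ=4 | A=load:t0 B=idle [load-only]
step 1: L[1]=7 C[0]=3 → dur=7, Σ=11 | A=compute:t0 B=load:t1 [load-bound]
step 2: L[2]=2 C[1]=8 → dur=8, Σ=19 | A=load:t2 B=compute:t1 [compute-bound]
step 3: L[3]=6 C[2]=8 → dur=8, Σ=27 | A=compute:t2 B=load:t3 [compute-bound]
step 4: L[4]=6 C[3]=6 → dur=6, Σ=33 | A=load:t4 B=compute:t3 [tied]
step 5: L[5]=9 C[4]=8 → dur=9, Σ=42 | A=compute:t4 B=load:t5 [load-bound]
step 6: C[5]=4 → dur=4, Σ=46 | A=idle B=compute:t5 [compute-only]

end_cycle[4] = 33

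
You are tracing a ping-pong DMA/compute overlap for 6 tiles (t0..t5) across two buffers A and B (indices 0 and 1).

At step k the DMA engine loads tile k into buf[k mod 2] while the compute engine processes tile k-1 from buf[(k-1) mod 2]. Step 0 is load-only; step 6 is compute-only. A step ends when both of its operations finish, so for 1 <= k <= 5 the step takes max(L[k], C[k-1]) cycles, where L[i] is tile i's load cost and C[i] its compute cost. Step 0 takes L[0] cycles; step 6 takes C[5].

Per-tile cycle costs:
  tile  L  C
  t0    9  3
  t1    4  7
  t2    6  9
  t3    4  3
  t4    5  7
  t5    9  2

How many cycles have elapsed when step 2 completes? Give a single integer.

end_cycle[2] = 20

[0] DMA t0→A (9c) ∥ CU idle ⇒ 9c, clock 9
[1] DMA t1→B (4c) ∥ CU A:t0 (3c) ⇒ 4c, clock 13
[2] DMA t2→A (6c) ∥ CU B:t1 (7c) ⇒ 7c, clock 20
[3] DMA t3→B (4c) ∥ CU A:t2 (9c) ⇒ 9c, clock 29
[4] DMA t4→A (5c) ∥ CU B:t3 (3c) ⇒ 5c, clock 34
[5] DMA t5→B (9c) ∥ CU A:t4 (7c) ⇒ 9c, clock 43
[6] DMA idle ∥ CU B:t5 (2c) ⇒ 2c, clock 45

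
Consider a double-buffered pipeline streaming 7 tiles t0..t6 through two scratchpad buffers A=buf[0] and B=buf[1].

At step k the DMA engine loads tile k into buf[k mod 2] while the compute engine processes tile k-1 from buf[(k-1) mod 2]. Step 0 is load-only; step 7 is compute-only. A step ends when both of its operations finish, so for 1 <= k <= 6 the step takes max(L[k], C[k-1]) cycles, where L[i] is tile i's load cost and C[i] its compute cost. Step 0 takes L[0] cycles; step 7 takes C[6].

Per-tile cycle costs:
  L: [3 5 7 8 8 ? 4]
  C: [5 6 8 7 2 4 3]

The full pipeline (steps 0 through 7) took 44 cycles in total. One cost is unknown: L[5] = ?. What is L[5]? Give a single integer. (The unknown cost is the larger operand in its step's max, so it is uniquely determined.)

L[5] = 6

step 0 → dur = L[0]=3 = 3
step 1 → dur = max(L[1]=5, C[0]=5) = 5
step 2 → dur = max(L[2]=7, C[1]=6) = 7
step 3 → dur = max(L[3]=8, C[2]=8) = 8
step 4 → dur = max(L[4]=8, C[3]=7) = 8
step 5 → dur = max(L[5]=?, C[4]=2) = L[5]  (unknown; binding)
step 6 → dur = max(L[6]=4, C[5]=4) = 4
step 7 → dur = C[6]=3 = 3
sum of known step durations = 38
dur[5] = total - known = 44 - 38 = 6
L[5] is the binding max in step 5, so L[5] = dur[5] = 6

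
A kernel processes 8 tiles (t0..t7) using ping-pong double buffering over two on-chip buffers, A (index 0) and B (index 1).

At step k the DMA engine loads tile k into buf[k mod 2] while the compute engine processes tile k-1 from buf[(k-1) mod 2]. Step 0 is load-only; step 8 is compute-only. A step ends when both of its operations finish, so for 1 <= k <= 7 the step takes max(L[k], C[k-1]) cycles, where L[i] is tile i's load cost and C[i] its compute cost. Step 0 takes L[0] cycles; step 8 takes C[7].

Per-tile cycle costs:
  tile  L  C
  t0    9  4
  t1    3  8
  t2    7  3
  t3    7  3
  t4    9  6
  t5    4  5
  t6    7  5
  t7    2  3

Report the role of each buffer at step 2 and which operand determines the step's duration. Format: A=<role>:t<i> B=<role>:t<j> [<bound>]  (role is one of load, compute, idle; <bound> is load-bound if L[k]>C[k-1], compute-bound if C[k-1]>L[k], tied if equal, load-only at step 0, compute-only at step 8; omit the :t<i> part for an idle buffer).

step 2: A=load:t2 B=compute:t1 [compute-bound]

k=0 load=t0/9c comp=- wait=9 total=9
k=1 load=t1/3c comp=t0/4c wait=4 total=13
k=2 load=t2/7c comp=t1/8c wait=8 total=21
k=3 load=t3/7c comp=t2/3c wait=7 total=28
k=4 load=t4/9c comp=t3/3c wait=9 total=37
k=5 load=t5/4c comp=t4/6c wait=6 total=43
k=6 load=t6/7c comp=t5/5c wait=7 total=50
k=7 load=t7/2c comp=t6/5c wait=5 total=55
k=8 load=- comp=t7/3c wait=3 total=58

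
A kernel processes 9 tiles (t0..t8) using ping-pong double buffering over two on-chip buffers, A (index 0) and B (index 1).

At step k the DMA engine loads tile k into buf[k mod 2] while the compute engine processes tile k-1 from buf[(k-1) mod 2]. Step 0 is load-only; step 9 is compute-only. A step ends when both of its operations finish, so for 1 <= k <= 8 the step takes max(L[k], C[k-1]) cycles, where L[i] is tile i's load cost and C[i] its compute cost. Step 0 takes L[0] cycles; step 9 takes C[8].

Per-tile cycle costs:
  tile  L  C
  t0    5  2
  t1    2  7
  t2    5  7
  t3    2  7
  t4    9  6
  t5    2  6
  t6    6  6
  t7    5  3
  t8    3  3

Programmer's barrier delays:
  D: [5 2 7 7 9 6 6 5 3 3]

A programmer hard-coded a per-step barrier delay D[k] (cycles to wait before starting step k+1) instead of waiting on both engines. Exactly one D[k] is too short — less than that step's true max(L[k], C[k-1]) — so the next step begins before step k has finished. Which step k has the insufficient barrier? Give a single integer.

hazard at step 7

step 0: need L[0]=5 = 5; D[0]=5 ok
step 1: need max(L[1]=2,C[0]=2) = 2; D[1]=2 ok
step 2: need max(L[2]=5,C[1]=7) = 7; D[2]=7 ok
step 3: need max(L[3]=2,C[2]=7) = 7; D[3]=7 ok
step 4: need max(L[4]=9,C[3]=7) = 9; D[4]=9 ok
step 5: need max(L[5]=2,C[4]=6) = 6; D[5]=6 ok
step 6: need max(L[6]=6,C[5]=6) = 6; D[6]=6 ok
step 7: need max(L[7]=5,C[6]=6) = 6; D[7]=5 SHORT
step 8: need max(L[8]=3,C[7]=3) = 3; D[8]=3 ok
step 9: need C[8]=3 = 3; D[9]=3 ok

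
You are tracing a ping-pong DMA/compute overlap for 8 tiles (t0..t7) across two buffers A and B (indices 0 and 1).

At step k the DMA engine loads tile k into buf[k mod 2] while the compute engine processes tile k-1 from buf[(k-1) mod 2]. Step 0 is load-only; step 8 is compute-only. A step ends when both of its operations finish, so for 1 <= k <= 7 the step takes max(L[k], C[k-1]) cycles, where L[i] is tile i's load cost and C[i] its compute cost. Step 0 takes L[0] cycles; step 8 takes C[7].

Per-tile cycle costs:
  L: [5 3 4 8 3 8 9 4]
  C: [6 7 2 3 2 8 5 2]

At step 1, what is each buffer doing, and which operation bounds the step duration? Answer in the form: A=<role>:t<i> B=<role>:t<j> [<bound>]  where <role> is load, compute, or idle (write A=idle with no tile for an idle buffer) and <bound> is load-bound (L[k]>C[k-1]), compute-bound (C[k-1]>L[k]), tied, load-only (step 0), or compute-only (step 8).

  0. 5=5c; end=5; A:t0 B:-
  1. max(3,6)=6c; end=11; A:t0 B:t1
  2. max(4,7)=7c; end=18; A:t2 B:t1
  3. max(8,2)=8c; end=26; A:t2 B:t3
  4. max(3,3)=3c; end=29; A:t4 B:t3
  5. max(8,2)=8c; end=37; A:t4 B:t5
  6. max(9,8)=9c; end=46; A:t6 B:t5
  7. max(4,5)=5c; end=51; A:t6 B:t7
  8. 2=2c; end=53; A:t6 B:t7

step 1: A=compute:t0 B=load:t1 [compute-bound]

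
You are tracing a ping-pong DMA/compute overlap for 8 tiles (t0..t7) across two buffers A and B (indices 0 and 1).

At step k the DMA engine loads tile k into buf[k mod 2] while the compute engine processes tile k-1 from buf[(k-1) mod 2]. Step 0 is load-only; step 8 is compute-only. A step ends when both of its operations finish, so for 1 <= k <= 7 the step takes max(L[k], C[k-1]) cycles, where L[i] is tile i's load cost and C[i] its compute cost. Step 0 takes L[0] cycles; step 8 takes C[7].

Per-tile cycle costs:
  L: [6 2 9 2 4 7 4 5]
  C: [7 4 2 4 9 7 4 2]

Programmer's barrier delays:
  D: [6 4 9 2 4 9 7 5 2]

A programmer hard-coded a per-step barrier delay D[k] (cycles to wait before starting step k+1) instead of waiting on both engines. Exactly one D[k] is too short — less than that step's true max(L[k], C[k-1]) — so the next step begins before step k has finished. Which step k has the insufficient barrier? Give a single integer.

step 0: need L[0]=6 = 6; D[0]=6 ok
step 1: need max(L[1]=2,C[0]=7) = 7; D[1]=4 SHORT
step 2: need max(L[2]=9,C[1]=4) = 9; D[2]=9 ok
step 3: need max(L[3]=2,C[2]=2) = 2; D[3]=2 ok
step 4: need max(L[4]=4,C[3]=4) = 4; D[4]=4 ok
step 5: need max(L[5]=7,C[4]=9) = 9; D[5]=9 ok
step 6: need max(L[6]=4,C[5]=7) = 7; D[6]=7 ok
step 7: need max(L[7]=5,C[6]=4) = 5; D[7]=5 ok
step 8: need C[7]=2 = 2; D[8]=2 ok

hazard at step 1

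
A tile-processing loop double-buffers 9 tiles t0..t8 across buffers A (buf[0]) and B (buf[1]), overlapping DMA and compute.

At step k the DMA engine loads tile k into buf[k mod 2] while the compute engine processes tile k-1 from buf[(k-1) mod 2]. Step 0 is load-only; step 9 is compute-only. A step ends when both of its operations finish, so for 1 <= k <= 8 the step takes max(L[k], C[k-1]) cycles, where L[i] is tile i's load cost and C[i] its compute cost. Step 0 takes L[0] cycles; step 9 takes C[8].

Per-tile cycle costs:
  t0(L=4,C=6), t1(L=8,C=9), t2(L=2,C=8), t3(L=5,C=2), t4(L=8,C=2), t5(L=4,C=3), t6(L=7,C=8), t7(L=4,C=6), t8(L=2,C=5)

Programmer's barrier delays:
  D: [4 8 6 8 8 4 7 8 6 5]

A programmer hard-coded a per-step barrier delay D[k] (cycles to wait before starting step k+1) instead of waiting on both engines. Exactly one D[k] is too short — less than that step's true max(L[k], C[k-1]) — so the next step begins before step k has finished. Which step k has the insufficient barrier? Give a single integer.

hazard at step 2

k=0 barrier L[0]=4→4c, D[0]=4 ok
k=1 barrier max(L[1]=8,C[0]=6)→8c, D[1]=8 ok
k=2 barrier max(L[2]=2,C[1]=9)→9c, D[2]=6 SHORT
k=3 barrier max(L[3]=5,C[2]=8)→8c, D[3]=8 ok
k=4 barrier max(L[4]=8,C[3]=2)→8c, D[4]=8 ok
k=5 barrier max(L[5]=4,C[4]=2)→4c, D[5]=4 ok
k=6 barrier max(L[6]=7,C[5]=3)→7c, D[6]=7 ok
k=7 barrier max(L[7]=4,C[6]=8)→8c, D[7]=8 ok
k=8 barrier max(L[8]=2,C[7]=6)→6c, D[8]=6 ok
k=9 barrier C[8]=5→5c, D[9]=5 ok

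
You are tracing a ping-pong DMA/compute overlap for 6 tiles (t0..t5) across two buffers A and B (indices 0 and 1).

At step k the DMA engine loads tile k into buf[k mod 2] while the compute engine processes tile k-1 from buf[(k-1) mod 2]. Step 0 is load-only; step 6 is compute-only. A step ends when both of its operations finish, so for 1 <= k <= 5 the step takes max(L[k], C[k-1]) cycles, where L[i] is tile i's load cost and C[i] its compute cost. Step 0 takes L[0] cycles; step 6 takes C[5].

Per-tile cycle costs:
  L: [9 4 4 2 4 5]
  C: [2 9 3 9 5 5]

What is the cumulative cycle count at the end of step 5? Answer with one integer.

end_cycle[5] = 39

k=0 load=t0/9c comp=- wait=9 total=9
k=1 load=t1/4c comp=t0/2c wait=4 total=13
k=2 load=t2/4c comp=t1/9c wait=9 total=22
k=3 load=t3/2c comp=t2/3c wait=3 total=25
k=4 load=t4/4c comp=t3/9c wait=9 total=34
k=5 load=t5/5c comp=t4/5c wait=5 total=39
k=6 load=- comp=t5/5c wait=5 total=44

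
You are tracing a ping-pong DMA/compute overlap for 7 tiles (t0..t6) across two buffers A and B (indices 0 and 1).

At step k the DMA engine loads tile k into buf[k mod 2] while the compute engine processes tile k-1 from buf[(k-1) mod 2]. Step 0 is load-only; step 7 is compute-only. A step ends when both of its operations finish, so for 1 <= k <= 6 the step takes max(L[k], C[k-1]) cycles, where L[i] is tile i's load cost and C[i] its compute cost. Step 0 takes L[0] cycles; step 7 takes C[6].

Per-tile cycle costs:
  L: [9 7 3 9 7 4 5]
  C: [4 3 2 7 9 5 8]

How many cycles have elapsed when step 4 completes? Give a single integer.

end_cycle[4] = 35

step 0: L[0]=9 → dur=9, Σ=9 | A=load:t0 B=idle [load-only]
step 1: L[1]=7 C[0]=4 → dur=7, Σ=16 | A=compute:t0 B=load:t1 [load-bound]
step 2: L[2]=3 C[1]=3 → dur=3, Σ=19 | A=load:t2 B=compute:t1 [tied]
step 3: L[3]=9 C[2]=2 → dur=9, Σ=28 | A=compute:t2 B=load:t3 [load-bound]
step 4: L[4]=7 C[3]=7 → dur=7, Σ=35 | A=load:t4 B=compute:t3 [tied]
step 5: L[5]=4 C[4]=9 → dur=9, Σ=44 | A=compute:t4 B=load:t5 [compute-bound]
step 6: L[6]=5 C[5]=5 → dur=5, Σ=49 | A=load:t6 B=compute:t5 [tied]
step 7: C[6]=8 → dur=8, Σ=57 | A=compute:t6 B=idle [compute-only]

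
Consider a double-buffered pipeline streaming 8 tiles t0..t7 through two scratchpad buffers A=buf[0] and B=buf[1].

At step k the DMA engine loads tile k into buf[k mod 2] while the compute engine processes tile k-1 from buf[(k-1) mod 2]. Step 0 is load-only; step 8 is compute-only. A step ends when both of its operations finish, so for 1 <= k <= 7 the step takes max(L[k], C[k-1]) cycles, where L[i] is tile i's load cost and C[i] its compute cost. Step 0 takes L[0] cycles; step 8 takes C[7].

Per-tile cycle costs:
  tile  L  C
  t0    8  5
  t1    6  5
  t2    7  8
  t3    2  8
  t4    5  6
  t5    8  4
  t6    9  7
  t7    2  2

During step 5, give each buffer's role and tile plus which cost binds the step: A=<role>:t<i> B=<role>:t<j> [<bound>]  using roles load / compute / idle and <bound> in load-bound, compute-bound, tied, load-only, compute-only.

[0] DMA t0→A (8c) ∥ CU idle ⇒ 8c, clock 8
[1] DMA t1→B (6c) ∥ CU A:t0 (5c) ⇒ 6c, clock 14
[2] DMA t2→A (7c) ∥ CU B:t1 (5c) ⇒ 7c, clock 21
[3] DMA t3→B (2c) ∥ CU A:t2 (8c) ⇒ 8c, clock 29
[4] DMA t4→A (5c) ∥ CU B:t3 (8c) ⇒ 8c, clock 37
[5] DMA t5→B (8c) ∥ CU A:t4 (6c) ⇒ 8c, clock 45
[6] DMA t6→A (9c) ∥ CU B:t5 (4c) ⇒ 9c, clock 54
[7] DMA t7→B (2c) ∥ CU A:t6 (7c) ⇒ 7c, clock 61
[8] DMA idle ∥ CU B:t7 (2c) ⇒ 2c, clock 63

step 5: A=compute:t4 B=load:t5 [load-bound]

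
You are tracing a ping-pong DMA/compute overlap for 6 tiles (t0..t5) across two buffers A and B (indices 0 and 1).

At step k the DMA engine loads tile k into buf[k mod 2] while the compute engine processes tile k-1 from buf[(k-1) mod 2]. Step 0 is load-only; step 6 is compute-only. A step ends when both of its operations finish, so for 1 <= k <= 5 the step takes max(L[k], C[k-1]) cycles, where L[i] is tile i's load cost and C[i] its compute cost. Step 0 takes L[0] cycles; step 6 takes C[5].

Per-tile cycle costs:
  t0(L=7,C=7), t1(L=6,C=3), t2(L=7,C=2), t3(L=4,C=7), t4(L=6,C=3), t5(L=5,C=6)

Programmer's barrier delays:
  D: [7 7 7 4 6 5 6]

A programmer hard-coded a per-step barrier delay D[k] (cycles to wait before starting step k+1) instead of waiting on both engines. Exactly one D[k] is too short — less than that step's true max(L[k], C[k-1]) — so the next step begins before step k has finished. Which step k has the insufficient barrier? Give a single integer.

hazard at step 4

k=0 barrier L[0]=7→7c, D[0]=7 ok
k=1 barrier max(L[1]=6,C[0]=7)→7c, D[1]=7 ok
k=2 barrier max(L[2]=7,C[1]=3)→7c, D[2]=7 ok
k=3 barrier max(L[3]=4,C[2]=2)→4c, D[3]=4 ok
k=4 barrier max(L[4]=6,C[3]=7)→7c, D[4]=6 SHORT
k=5 barrier max(L[5]=5,C[4]=3)→5c, D[5]=5 ok
k=6 barrier C[5]=6→6c, D[6]=6 ok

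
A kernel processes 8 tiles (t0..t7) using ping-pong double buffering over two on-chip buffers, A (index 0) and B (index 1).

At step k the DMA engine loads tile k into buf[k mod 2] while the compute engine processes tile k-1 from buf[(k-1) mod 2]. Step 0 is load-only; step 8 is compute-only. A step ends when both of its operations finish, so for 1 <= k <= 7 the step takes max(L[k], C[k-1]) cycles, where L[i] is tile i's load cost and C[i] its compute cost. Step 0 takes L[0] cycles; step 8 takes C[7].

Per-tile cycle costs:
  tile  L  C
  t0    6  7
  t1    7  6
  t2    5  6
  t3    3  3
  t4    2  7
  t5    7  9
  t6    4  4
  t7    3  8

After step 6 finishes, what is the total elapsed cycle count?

  0. 6=6c; end=6; A:t0 B:-
  1. max(7,7)=7c; end=13; A:t0 B:t1
  2. max(5,6)=6c; end=19; A:t2 B:t1
  3. max(3,6)=6c; end=25; A:t2 B:t3
  4. max(2,3)=3c; end=28; A:t4 B:t3
  5. max(7,7)=7c; end=35; A:t4 B:t5
  6. max(4,9)=9c; end=44; A:t6 B:t5
  7. max(3,4)=4c; end=48; A:t6 B:t7
  8. 8=8c; end=56; A:t6 B:t7

end_cycle[6] = 44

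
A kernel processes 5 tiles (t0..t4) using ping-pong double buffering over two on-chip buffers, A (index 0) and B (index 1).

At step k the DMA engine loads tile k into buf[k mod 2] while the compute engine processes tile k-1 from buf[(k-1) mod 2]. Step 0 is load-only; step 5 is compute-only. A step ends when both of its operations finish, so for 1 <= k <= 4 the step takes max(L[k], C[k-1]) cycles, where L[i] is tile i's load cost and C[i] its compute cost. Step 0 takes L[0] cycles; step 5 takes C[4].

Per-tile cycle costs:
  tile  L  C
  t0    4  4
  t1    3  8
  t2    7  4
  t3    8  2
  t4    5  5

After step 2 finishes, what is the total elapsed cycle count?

end_cycle[2] = 16

[0] DMA t0→A (4c) ∥ CU idle ⇒ 4c, clock 4
[1] DMA t1→B (3c) ∥ CU A:t0 (4c) ⇒ 4c, clock 8
[2] DMA t2→A (7c) ∥ CU B:t1 (8c) ⇒ 8c, clock 16
[3] DMA t3→B (8c) ∥ CU A:t2 (4c) ⇒ 8c, clock 24
[4] DMA t4→A (5c) ∥ CU B:t3 (2c) ⇒ 5c, clock 29
[5] DMA idle ∥ CU A:t4 (5c) ⇒ 5c, clock 34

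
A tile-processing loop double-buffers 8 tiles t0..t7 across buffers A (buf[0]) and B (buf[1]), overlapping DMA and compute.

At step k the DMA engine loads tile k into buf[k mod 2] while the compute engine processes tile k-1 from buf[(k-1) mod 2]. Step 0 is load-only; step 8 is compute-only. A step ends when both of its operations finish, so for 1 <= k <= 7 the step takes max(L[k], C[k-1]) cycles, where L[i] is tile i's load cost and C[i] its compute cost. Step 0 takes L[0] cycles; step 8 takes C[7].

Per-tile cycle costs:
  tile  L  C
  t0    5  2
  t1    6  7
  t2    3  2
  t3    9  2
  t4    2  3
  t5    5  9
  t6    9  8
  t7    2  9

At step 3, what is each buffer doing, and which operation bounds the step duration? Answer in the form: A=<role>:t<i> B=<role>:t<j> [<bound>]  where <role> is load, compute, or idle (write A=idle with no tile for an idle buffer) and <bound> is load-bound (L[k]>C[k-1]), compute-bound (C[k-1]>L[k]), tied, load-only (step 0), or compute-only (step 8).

step 3: A=compute:t2 B=load:t3 [load-bound]

[0] DMA t0→A (5c) ∥ CU idle ⇒ 5c, clock 5
[1] DMA t1→B (6c) ∥ CU A:t0 (2c) ⇒ 6c, clock 11
[2] DMA t2→A (3c) ∥ CU B:t1 (7c) ⇒ 7c, clock 18
[3] DMA t3→B (9c) ∥ CU A:t2 (2c) ⇒ 9c, clock 27
[4] DMA t4→A (2c) ∥ CU B:t3 (2c) ⇒ 2c, clock 29
[5] DMA t5→B (5c) ∥ CU A:t4 (3c) ⇒ 5c, clock 34
[6] DMA t6→A (9c) ∥ CU B:t5 (9c) ⇒ 9c, clock 43
[7] DMA t7→B (2c) ∥ CU A:t6 (8c) ⇒ 8c, clock 51
[8] DMA idle ∥ CU B:t7 (9c) ⇒ 9c, clock 60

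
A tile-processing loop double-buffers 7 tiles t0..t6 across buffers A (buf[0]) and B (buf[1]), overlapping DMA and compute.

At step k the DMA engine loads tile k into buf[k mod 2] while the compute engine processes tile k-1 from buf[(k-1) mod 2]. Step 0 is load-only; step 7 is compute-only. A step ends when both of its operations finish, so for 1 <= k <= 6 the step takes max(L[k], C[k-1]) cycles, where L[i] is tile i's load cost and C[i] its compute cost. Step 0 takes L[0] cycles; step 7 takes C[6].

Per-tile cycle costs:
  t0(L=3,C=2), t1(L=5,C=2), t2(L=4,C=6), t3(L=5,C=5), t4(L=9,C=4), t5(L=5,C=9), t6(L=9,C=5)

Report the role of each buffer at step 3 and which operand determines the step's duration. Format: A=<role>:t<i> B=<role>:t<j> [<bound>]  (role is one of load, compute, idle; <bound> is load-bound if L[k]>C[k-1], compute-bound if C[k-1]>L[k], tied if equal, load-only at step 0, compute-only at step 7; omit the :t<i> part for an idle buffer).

step 3: A=compute:t2 B=load:t3 [compute-bound]

k=0 load=t0/3c comp=- wait=3 total=3
k=1 load=t1/5c comp=t0/2c wait=5 total=8
k=2 load=t2/4c comp=t1/2c wait=4 total=12
k=3 load=t3/5c comp=t2/6c wait=6 total=18
k=4 load=t4/9c comp=t3/5c wait=9 total=27
k=5 load=t5/5c comp=t4/4c wait=5 total=32
k=6 load=t6/9c comp=t5/9c wait=9 total=41
k=7 load=- comp=t6/5c wait=5 total=46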